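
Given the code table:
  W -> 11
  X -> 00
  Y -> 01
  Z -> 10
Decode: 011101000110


Decoding:
01 -> Y
11 -> W
01 -> Y
00 -> X
01 -> Y
10 -> Z


Result: YWYXYZ


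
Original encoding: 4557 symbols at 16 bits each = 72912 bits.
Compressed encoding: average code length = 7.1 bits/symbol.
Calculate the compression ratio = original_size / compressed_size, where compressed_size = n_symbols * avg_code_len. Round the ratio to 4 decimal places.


original_size = n_symbols * orig_bits = 4557 * 16 = 72912 bits
compressed_size = n_symbols * avg_code_len = 4557 * 7.1 = 32354.7 bits
ratio = original_size / compressed_size = 72912 / 32354.7 = 2.2535

Compression ratio = 2.2535


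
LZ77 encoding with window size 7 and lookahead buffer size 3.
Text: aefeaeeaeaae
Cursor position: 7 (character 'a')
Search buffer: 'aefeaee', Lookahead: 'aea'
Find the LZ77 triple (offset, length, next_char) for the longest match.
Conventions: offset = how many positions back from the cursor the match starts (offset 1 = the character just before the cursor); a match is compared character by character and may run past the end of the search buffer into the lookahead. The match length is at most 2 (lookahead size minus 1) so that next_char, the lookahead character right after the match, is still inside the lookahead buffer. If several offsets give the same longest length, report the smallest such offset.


Try each offset into the search buffer:
  offset=1 (pos 6, char 'e'): match length 0
  offset=2 (pos 5, char 'e'): match length 0
  offset=3 (pos 4, char 'a'): match length 2
  offset=4 (pos 3, char 'e'): match length 0
  offset=5 (pos 2, char 'f'): match length 0
  offset=6 (pos 1, char 'e'): match length 0
  offset=7 (pos 0, char 'a'): match length 2
Longest match has length 2, found at offsets 3, 7; take the smallest, offset 3.
next_char = character at position 7 + 2 = 9 -> 'a'

Best match: offset=3, length=2 (matching 'ae' starting at position 4)
LZ77 triple: (3, 2, 'a')


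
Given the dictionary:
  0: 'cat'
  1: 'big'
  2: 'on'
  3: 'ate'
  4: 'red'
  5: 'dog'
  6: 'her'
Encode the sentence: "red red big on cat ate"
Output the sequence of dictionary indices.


Look up each word in the dictionary:
  'red' -> 4
  'red' -> 4
  'big' -> 1
  'on' -> 2
  'cat' -> 0
  'ate' -> 3

Encoded: [4, 4, 1, 2, 0, 3]


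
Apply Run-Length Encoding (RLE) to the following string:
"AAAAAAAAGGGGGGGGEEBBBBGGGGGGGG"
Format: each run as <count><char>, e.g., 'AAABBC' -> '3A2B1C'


Scanning runs left to right:
  i=0: run of 'A' x 8 -> '8A'
  i=8: run of 'G' x 8 -> '8G'
  i=16: run of 'E' x 2 -> '2E'
  i=18: run of 'B' x 4 -> '4B'
  i=22: run of 'G' x 8 -> '8G'

RLE = 8A8G2E4B8G


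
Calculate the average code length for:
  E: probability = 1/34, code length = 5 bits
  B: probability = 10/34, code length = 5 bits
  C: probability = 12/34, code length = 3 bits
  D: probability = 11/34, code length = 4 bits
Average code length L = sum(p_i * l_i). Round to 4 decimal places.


Weighted contributions p_i * l_i:
  E: (1/34) * 5 = 5/34
  B: (10/34) * 5 = 50/34
  C: (12/34) * 3 = 36/34
  D: (11/34) * 4 = 44/34
Sum = (5 + 50 + 36 + 44)/34 = 135/34

L = 135/34 = 3.9706 bits/symbol


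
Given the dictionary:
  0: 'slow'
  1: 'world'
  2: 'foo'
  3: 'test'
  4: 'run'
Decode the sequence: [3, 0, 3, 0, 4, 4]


Look up each index in the dictionary:
  3 -> 'test'
  0 -> 'slow'
  3 -> 'test'
  0 -> 'slow'
  4 -> 'run'
  4 -> 'run'

Decoded: "test slow test slow run run"


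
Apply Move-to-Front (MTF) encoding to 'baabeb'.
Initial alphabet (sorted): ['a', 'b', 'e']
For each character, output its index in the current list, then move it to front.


MTF encoding:
'b': index 1 in ['a', 'b', 'e'] -> ['b', 'a', 'e']
'a': index 1 in ['b', 'a', 'e'] -> ['a', 'b', 'e']
'a': index 0 in ['a', 'b', 'e'] -> ['a', 'b', 'e']
'b': index 1 in ['a', 'b', 'e'] -> ['b', 'a', 'e']
'e': index 2 in ['b', 'a', 'e'] -> ['e', 'b', 'a']
'b': index 1 in ['e', 'b', 'a'] -> ['b', 'e', 'a']


Output: [1, 1, 0, 1, 2, 1]


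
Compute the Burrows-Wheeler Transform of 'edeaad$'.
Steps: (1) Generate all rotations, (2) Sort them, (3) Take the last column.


Rotations (sorted):
  0: $edeaad -> last char: d
  1: aad$ede -> last char: e
  2: ad$edea -> last char: a
  3: d$edeaa -> last char: a
  4: deaad$e -> last char: e
  5: eaad$ed -> last char: d
  6: edeaad$ -> last char: $


BWT = deaaed$


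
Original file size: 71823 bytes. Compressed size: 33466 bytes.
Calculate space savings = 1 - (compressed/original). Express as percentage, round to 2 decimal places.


ratio = compressed/original = 33466/71823 = 0.465951
savings = 1 - ratio = 1 - 0.465951 = 0.534049
as a percentage: 0.534049 * 100 = 53.4%

Space savings = 1 - 33466/71823 = 53.4%


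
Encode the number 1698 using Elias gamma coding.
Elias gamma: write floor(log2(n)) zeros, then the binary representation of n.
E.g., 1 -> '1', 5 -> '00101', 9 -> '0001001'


num_bits = floor(log2(1698)) + 1 = 11
leading_zeros = num_bits - 1 = 10
binary(1698) = 11010100010

Elias gamma(1698) = '0000000000' + '11010100010' = 000000000011010100010 (21 bits)


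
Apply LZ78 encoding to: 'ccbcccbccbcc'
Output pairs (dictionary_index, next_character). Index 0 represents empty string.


LZ78 encoding steps:
Dictionary: {0: ''}
Step 1: w='' (idx 0), next='c' -> output (0, 'c'), add 'c' as idx 1
Step 2: w='c' (idx 1), next='b' -> output (1, 'b'), add 'cb' as idx 2
Step 3: w='c' (idx 1), next='c' -> output (1, 'c'), add 'cc' as idx 3
Step 4: w='cb' (idx 2), next='c' -> output (2, 'c'), add 'cbc' as idx 4
Step 5: w='cbc' (idx 4), next='c' -> output (4, 'c'), add 'cbcc' as idx 5


Encoded: [(0, 'c'), (1, 'b'), (1, 'c'), (2, 'c'), (4, 'c')]


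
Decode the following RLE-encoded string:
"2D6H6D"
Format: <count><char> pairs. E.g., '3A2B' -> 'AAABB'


Expanding each <count><char> pair:
  2D -> 'DD'
  6H -> 'HHHHHH'
  6D -> 'DDDDDD'

Decoded = DDHHHHHHDDDDDD


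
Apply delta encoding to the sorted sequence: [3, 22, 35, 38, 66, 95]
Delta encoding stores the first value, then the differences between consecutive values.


First value: 3
Deltas:
  22 - 3 = 19
  35 - 22 = 13
  38 - 35 = 3
  66 - 38 = 28
  95 - 66 = 29


Delta encoded: [3, 19, 13, 3, 28, 29]


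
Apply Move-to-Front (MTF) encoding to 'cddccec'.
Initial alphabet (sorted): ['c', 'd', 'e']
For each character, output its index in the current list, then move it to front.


MTF encoding:
'c': index 0 in ['c', 'd', 'e'] -> ['c', 'd', 'e']
'd': index 1 in ['c', 'd', 'e'] -> ['d', 'c', 'e']
'd': index 0 in ['d', 'c', 'e'] -> ['d', 'c', 'e']
'c': index 1 in ['d', 'c', 'e'] -> ['c', 'd', 'e']
'c': index 0 in ['c', 'd', 'e'] -> ['c', 'd', 'e']
'e': index 2 in ['c', 'd', 'e'] -> ['e', 'c', 'd']
'c': index 1 in ['e', 'c', 'd'] -> ['c', 'e', 'd']


Output: [0, 1, 0, 1, 0, 2, 1]


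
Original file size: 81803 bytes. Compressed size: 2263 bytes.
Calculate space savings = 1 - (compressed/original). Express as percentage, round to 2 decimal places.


ratio = compressed/original = 2263/81803 = 0.027664
savings = 1 - ratio = 1 - 0.027664 = 0.972336
as a percentage: 0.972336 * 100 = 97.23%

Space savings = 1 - 2263/81803 = 97.23%


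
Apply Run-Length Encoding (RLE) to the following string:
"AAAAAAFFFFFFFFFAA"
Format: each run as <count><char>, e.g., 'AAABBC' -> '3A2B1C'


Scanning runs left to right:
  i=0: run of 'A' x 6 -> '6A'
  i=6: run of 'F' x 9 -> '9F'
  i=15: run of 'A' x 2 -> '2A'

RLE = 6A9F2A


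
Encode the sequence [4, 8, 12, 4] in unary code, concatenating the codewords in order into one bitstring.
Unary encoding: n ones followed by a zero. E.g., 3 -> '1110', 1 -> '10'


Encode each number as n ones followed by a terminating 0:
  4 -> 11110 (5 bits)
  8 -> 111111110 (9 bits)
  12 -> 1111111111110 (13 bits)
  4 -> 11110 (5 bits)
Total length = 5 + 9 + 13 + 5 = 32 bits.

Unary([4, 8, 12, 4]) = 11110111111110111111111111011110 (32 bits)


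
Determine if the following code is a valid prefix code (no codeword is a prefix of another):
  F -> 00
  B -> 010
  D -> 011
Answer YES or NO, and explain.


Checking each pair (does one codeword prefix another?):
  F='00' vs B='010': no prefix
  F='00' vs D='011': no prefix
  B='010' vs F='00': no prefix
  B='010' vs D='011': no prefix
  D='011' vs F='00': no prefix
  D='011' vs B='010': no prefix
No violation found over all pairs.

YES -- this is a valid prefix code. No codeword is a prefix of any other codeword.


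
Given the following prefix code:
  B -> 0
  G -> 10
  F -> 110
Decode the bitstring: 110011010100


Decoding step by step:
Bits 110 -> F
Bits 0 -> B
Bits 110 -> F
Bits 10 -> G
Bits 10 -> G
Bits 0 -> B


Decoded message: FBFGGB


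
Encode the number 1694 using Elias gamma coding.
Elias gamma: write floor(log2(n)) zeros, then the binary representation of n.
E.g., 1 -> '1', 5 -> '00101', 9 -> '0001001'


num_bits = floor(log2(1694)) + 1 = 11
leading_zeros = num_bits - 1 = 10
binary(1694) = 11010011110

Elias gamma(1694) = '0000000000' + '11010011110' = 000000000011010011110 (21 bits)


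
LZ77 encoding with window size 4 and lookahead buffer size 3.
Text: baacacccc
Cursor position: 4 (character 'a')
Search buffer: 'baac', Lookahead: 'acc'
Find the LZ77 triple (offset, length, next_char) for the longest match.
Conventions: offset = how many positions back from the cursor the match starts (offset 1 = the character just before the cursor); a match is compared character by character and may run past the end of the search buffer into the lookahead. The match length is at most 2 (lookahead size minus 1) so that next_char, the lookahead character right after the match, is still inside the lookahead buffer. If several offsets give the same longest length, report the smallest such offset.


Try each offset into the search buffer:
  offset=1 (pos 3, char 'c'): match length 0
  offset=2 (pos 2, char 'a'): match length 2
  offset=3 (pos 1, char 'a'): match length 1
  offset=4 (pos 0, char 'b'): match length 0
Longest match has length 2 at offset 2.
next_char = character at position 4 + 2 = 6 -> 'c'

Best match: offset=2, length=2 (matching 'ac' starting at position 2)
LZ77 triple: (2, 2, 'c')


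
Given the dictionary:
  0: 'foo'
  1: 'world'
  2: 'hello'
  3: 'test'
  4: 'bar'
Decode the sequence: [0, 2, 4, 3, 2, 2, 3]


Look up each index in the dictionary:
  0 -> 'foo'
  2 -> 'hello'
  4 -> 'bar'
  3 -> 'test'
  2 -> 'hello'
  2 -> 'hello'
  3 -> 'test'

Decoded: "foo hello bar test hello hello test"


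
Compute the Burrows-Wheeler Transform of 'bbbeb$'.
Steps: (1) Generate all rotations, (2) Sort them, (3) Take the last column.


Rotations (sorted):
  0: $bbbeb -> last char: b
  1: b$bbbe -> last char: e
  2: bbbeb$ -> last char: $
  3: bbeb$b -> last char: b
  4: beb$bb -> last char: b
  5: eb$bbb -> last char: b


BWT = be$bbb


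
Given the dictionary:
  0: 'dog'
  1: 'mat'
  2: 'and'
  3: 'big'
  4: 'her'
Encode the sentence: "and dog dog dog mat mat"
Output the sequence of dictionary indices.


Look up each word in the dictionary:
  'and' -> 2
  'dog' -> 0
  'dog' -> 0
  'dog' -> 0
  'mat' -> 1
  'mat' -> 1

Encoded: [2, 0, 0, 0, 1, 1]


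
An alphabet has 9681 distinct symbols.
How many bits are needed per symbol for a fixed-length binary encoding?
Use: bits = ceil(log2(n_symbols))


log2(9681) = 13.2409
Bracket: 2^13 = 8192 < 9681 <= 2^14 = 16384
So ceil(log2(9681)) = 14

bits = ceil(log2(9681)) = ceil(13.2409) = 14 bits


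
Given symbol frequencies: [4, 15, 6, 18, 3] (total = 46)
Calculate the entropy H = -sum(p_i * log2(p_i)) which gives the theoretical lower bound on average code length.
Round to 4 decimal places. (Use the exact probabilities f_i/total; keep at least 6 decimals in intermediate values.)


Per-symbol terms -p_i * log2(p_i) with p_i = f_i/46:
  p = 4/46 = 0.086957: log2(p) = -3.523562, -p*log2(p) = 0.306397
  p = 15/46 = 0.326087: log2(p) = -1.616671, -p*log2(p) = 0.527175
  p = 6/46 = 0.130435: log2(p) = -2.938599, -p*log2(p) = 0.383296
  p = 18/46 = 0.391304: log2(p) = -1.353637, -p*log2(p) = 0.529684
  p = 3/46 = 0.065217: log2(p) = -3.938599, -p*log2(p) = 0.256865
H = 0.306397 + 0.527175 + 0.383296 + 0.529684 + 0.256865 = 2.003417

H = 2.0034 bits/symbol


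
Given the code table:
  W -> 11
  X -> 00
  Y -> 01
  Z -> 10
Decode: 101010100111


Decoding:
10 -> Z
10 -> Z
10 -> Z
10 -> Z
01 -> Y
11 -> W


Result: ZZZZYW


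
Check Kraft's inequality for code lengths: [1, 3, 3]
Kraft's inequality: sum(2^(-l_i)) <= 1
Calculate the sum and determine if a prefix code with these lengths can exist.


Sum = 2^(-1) + 2^(-3) + 2^(-3)
    = 0.5 + 0.125 + 0.125
    = 6/8 = 0.75
Since 0.75 <= 1, Kraft's inequality IS satisfied.
A prefix code with these lengths CAN exist.

Kraft sum = 0.75. Satisfied.


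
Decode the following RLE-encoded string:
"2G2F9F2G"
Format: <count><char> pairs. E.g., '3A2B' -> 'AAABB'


Expanding each <count><char> pair:
  2G -> 'GG'
  2F -> 'FF'
  9F -> 'FFFFFFFFF'
  2G -> 'GG'

Decoded = GGFFFFFFFFFFFGG


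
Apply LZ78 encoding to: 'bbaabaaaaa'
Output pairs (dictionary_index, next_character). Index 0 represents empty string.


LZ78 encoding steps:
Dictionary: {0: ''}
Step 1: w='' (idx 0), next='b' -> output (0, 'b'), add 'b' as idx 1
Step 2: w='b' (idx 1), next='a' -> output (1, 'a'), add 'ba' as idx 2
Step 3: w='' (idx 0), next='a' -> output (0, 'a'), add 'a' as idx 3
Step 4: w='ba' (idx 2), next='a' -> output (2, 'a'), add 'baa' as idx 4
Step 5: w='a' (idx 3), next='a' -> output (3, 'a'), add 'aa' as idx 5
Step 6: w='a' (idx 3), end of input -> output (3, '')


Encoded: [(0, 'b'), (1, 'a'), (0, 'a'), (2, 'a'), (3, 'a'), (3, '')]


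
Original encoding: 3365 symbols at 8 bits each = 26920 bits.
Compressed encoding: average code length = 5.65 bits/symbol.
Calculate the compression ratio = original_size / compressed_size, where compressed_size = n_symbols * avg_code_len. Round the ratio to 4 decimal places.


original_size = n_symbols * orig_bits = 3365 * 8 = 26920 bits
compressed_size = n_symbols * avg_code_len = 3365 * 5.65 = 19012.25 bits
ratio = original_size / compressed_size = 26920 / 19012.25 = 1.4159

Compression ratio = 1.4159


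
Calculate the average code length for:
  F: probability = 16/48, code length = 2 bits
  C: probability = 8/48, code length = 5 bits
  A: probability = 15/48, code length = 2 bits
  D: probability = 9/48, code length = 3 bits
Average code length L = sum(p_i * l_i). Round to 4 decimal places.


Weighted contributions p_i * l_i:
  F: (16/48) * 2 = 32/48
  C: (8/48) * 5 = 40/48
  A: (15/48) * 2 = 30/48
  D: (9/48) * 3 = 27/48
Sum = (32 + 40 + 30 + 27)/48 = 129/48

L = 129/48 = 2.6875 bits/symbol


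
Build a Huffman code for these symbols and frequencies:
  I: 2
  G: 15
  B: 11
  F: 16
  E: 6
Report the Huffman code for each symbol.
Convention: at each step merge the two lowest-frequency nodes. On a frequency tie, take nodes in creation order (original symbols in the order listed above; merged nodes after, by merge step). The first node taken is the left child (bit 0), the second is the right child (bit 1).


Huffman tree construction:
Step 1: Merge I(2) + E(6) = 8
Step 2: Merge (I+E)(8) + B(11) = 19
Step 3: Merge G(15) + F(16) = 31
Step 4: Merge ((I+E)+B)(19) + (G+F)(31) = 50
Read each symbol's code off the tree from the root (left child = 0, right child = 1).

Codes:
  I: 000 (length 3)
  G: 10 (length 2)
  B: 01 (length 2)
  F: 11 (length 2)
  E: 001 (length 3)
Average code length: 108/50 = 2.1600 bits/symbol


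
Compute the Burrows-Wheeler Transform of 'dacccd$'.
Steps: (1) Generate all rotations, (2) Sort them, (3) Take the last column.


Rotations (sorted):
  0: $dacccd -> last char: d
  1: acccd$d -> last char: d
  2: cccd$da -> last char: a
  3: ccd$dac -> last char: c
  4: cd$dacc -> last char: c
  5: d$daccc -> last char: c
  6: dacccd$ -> last char: $


BWT = ddaccc$


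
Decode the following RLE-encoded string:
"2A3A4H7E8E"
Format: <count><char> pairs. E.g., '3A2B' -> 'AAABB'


Expanding each <count><char> pair:
  2A -> 'AA'
  3A -> 'AAA'
  4H -> 'HHHH'
  7E -> 'EEEEEEE'
  8E -> 'EEEEEEEE'

Decoded = AAAAAHHHHEEEEEEEEEEEEEEE


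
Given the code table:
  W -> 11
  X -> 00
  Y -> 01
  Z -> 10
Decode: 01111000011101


Decoding:
01 -> Y
11 -> W
10 -> Z
00 -> X
01 -> Y
11 -> W
01 -> Y


Result: YWZXYWY


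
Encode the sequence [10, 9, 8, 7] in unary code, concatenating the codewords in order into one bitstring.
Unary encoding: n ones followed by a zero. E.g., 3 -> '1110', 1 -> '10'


Encode each number as n ones followed by a terminating 0:
  10 -> 11111111110 (11 bits)
  9 -> 1111111110 (10 bits)
  8 -> 111111110 (9 bits)
  7 -> 11111110 (8 bits)
Total length = 11 + 10 + 9 + 8 = 38 bits.

Unary([10, 9, 8, 7]) = 11111111110111111111011111111011111110 (38 bits)


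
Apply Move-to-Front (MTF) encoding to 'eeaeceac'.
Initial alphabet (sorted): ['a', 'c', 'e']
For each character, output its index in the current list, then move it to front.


MTF encoding:
'e': index 2 in ['a', 'c', 'e'] -> ['e', 'a', 'c']
'e': index 0 in ['e', 'a', 'c'] -> ['e', 'a', 'c']
'a': index 1 in ['e', 'a', 'c'] -> ['a', 'e', 'c']
'e': index 1 in ['a', 'e', 'c'] -> ['e', 'a', 'c']
'c': index 2 in ['e', 'a', 'c'] -> ['c', 'e', 'a']
'e': index 1 in ['c', 'e', 'a'] -> ['e', 'c', 'a']
'a': index 2 in ['e', 'c', 'a'] -> ['a', 'e', 'c']
'c': index 2 in ['a', 'e', 'c'] -> ['c', 'a', 'e']


Output: [2, 0, 1, 1, 2, 1, 2, 2]


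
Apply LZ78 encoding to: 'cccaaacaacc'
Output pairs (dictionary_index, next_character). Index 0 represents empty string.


LZ78 encoding steps:
Dictionary: {0: ''}
Step 1: w='' (idx 0), next='c' -> output (0, 'c'), add 'c' as idx 1
Step 2: w='c' (idx 1), next='c' -> output (1, 'c'), add 'cc' as idx 2
Step 3: w='' (idx 0), next='a' -> output (0, 'a'), add 'a' as idx 3
Step 4: w='a' (idx 3), next='a' -> output (3, 'a'), add 'aa' as idx 4
Step 5: w='c' (idx 1), next='a' -> output (1, 'a'), add 'ca' as idx 5
Step 6: w='a' (idx 3), next='c' -> output (3, 'c'), add 'ac' as idx 6
Step 7: w='c' (idx 1), end of input -> output (1, '')


Encoded: [(0, 'c'), (1, 'c'), (0, 'a'), (3, 'a'), (1, 'a'), (3, 'c'), (1, '')]


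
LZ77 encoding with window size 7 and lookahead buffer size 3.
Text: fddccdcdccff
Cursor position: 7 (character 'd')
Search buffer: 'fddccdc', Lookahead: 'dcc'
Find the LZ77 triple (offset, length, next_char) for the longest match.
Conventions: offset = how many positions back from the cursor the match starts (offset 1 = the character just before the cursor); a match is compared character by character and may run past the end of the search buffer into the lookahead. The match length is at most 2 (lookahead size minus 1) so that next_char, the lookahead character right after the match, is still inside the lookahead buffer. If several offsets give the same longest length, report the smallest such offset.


Try each offset into the search buffer:
  offset=1 (pos 6, char 'c'): match length 0
  offset=2 (pos 5, char 'd'): match length 2
  offset=3 (pos 4, char 'c'): match length 0
  offset=4 (pos 3, char 'c'): match length 0
  offset=5 (pos 2, char 'd'): match length 2
  offset=6 (pos 1, char 'd'): match length 1
  offset=7 (pos 0, char 'f'): match length 0
Longest match has length 2, found at offsets 2, 5; take the smallest, offset 2.
next_char = character at position 7 + 2 = 9 -> 'c'

Best match: offset=2, length=2 (matching 'dc' starting at position 5)
LZ77 triple: (2, 2, 'c')


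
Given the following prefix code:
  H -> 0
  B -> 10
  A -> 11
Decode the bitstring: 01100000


Decoding step by step:
Bits 0 -> H
Bits 11 -> A
Bits 0 -> H
Bits 0 -> H
Bits 0 -> H
Bits 0 -> H
Bits 0 -> H


Decoded message: HAHHHHH


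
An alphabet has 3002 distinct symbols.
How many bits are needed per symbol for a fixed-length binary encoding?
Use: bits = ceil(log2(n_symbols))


log2(3002) = 11.5517
Bracket: 2^11 = 2048 < 3002 <= 2^12 = 4096
So ceil(log2(3002)) = 12

bits = ceil(log2(3002)) = ceil(11.5517) = 12 bits


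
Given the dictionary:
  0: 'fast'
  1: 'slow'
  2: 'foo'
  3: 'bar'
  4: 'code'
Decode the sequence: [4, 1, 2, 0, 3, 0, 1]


Look up each index in the dictionary:
  4 -> 'code'
  1 -> 'slow'
  2 -> 'foo'
  0 -> 'fast'
  3 -> 'bar'
  0 -> 'fast'
  1 -> 'slow'

Decoded: "code slow foo fast bar fast slow"


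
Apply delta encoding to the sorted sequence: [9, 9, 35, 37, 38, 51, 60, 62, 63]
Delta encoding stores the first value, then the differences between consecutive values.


First value: 9
Deltas:
  9 - 9 = 0
  35 - 9 = 26
  37 - 35 = 2
  38 - 37 = 1
  51 - 38 = 13
  60 - 51 = 9
  62 - 60 = 2
  63 - 62 = 1


Delta encoded: [9, 0, 26, 2, 1, 13, 9, 2, 1]


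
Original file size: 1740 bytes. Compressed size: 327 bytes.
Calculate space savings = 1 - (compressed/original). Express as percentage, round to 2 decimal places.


ratio = compressed/original = 327/1740 = 0.187931
savings = 1 - ratio = 1 - 0.187931 = 0.812069
as a percentage: 0.812069 * 100 = 81.21%

Space savings = 1 - 327/1740 = 81.21%


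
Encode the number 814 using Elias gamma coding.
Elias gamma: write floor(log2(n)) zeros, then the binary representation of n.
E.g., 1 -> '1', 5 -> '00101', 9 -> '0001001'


num_bits = floor(log2(814)) + 1 = 10
leading_zeros = num_bits - 1 = 9
binary(814) = 1100101110

Elias gamma(814) = '000000000' + '1100101110' = 0000000001100101110 (19 bits)


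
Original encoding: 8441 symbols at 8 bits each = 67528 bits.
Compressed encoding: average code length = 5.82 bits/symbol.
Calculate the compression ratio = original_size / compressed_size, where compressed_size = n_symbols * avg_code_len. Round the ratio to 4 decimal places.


original_size = n_symbols * orig_bits = 8441 * 8 = 67528 bits
compressed_size = n_symbols * avg_code_len = 8441 * 5.82 = 49126.62 bits
ratio = original_size / compressed_size = 67528 / 49126.62 = 1.3746

Compression ratio = 1.3746


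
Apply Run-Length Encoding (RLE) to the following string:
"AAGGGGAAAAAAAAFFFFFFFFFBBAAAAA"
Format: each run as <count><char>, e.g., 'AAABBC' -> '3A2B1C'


Scanning runs left to right:
  i=0: run of 'A' x 2 -> '2A'
  i=2: run of 'G' x 4 -> '4G'
  i=6: run of 'A' x 8 -> '8A'
  i=14: run of 'F' x 9 -> '9F'
  i=23: run of 'B' x 2 -> '2B'
  i=25: run of 'A' x 5 -> '5A'

RLE = 2A4G8A9F2B5A


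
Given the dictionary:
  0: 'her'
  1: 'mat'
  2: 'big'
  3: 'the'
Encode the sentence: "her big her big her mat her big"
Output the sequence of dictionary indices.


Look up each word in the dictionary:
  'her' -> 0
  'big' -> 2
  'her' -> 0
  'big' -> 2
  'her' -> 0
  'mat' -> 1
  'her' -> 0
  'big' -> 2

Encoded: [0, 2, 0, 2, 0, 1, 0, 2]


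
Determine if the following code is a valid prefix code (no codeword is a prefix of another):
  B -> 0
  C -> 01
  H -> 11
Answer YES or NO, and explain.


Checking each pair (does one codeword prefix another?):
  B='0' vs C='01': prefix -- VIOLATION

NO -- this is NOT a valid prefix code. B (0) is a prefix of C (01).


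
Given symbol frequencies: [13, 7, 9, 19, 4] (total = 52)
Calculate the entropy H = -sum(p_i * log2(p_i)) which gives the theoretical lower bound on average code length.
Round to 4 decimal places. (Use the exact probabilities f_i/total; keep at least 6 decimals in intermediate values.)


Per-symbol terms -p_i * log2(p_i) with p_i = f_i/52:
  p = 13/52 = 0.250000: log2(p) = -2.000000, -p*log2(p) = 0.500000
  p = 7/52 = 0.134615: log2(p) = -2.893085, -p*log2(p) = 0.389454
  p = 9/52 = 0.173077: log2(p) = -2.530515, -p*log2(p) = 0.437974
  p = 19/52 = 0.365385: log2(p) = -1.452512, -p*log2(p) = 0.530726
  p = 4/52 = 0.076923: log2(p) = -3.700440, -p*log2(p) = 0.284649
H = 0.500000 + 0.389454 + 0.437974 + 0.530726 + 0.284649 = 2.142803

H = 2.1428 bits/symbol


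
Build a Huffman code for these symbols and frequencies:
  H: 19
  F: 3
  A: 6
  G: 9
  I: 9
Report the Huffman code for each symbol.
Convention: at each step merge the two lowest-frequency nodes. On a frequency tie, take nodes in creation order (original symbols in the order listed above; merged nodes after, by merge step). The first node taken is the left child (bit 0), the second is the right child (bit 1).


Huffman tree construction:
Step 1: Merge F(3) + A(6) = 9
Step 2: Merge G(9) + I(9) = 18
Step 3: Merge (F+A)(9) + (G+I)(18) = 27
Step 4: Merge H(19) + ((F+A)+(G+I))(27) = 46
Read each symbol's code off the tree from the root (left child = 0, right child = 1).

Codes:
  H: 0 (length 1)
  F: 100 (length 3)
  A: 101 (length 3)
  G: 110 (length 3)
  I: 111 (length 3)
Average code length: 100/46 = 2.1739 bits/symbol


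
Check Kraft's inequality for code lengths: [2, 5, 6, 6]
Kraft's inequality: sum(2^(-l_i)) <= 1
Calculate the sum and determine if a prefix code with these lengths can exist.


Sum = 2^(-2) + 2^(-5) + 2^(-6) + 2^(-6)
    = 0.25 + 0.03125 + 0.015625 + 0.015625
    = 20/64 = 0.3125
Since 0.3125 <= 1, Kraft's inequality IS satisfied.
A prefix code with these lengths CAN exist.

Kraft sum = 0.3125. Satisfied.


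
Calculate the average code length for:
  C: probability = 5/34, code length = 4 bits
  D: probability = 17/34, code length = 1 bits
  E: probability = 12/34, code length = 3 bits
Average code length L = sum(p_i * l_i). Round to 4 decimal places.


Weighted contributions p_i * l_i:
  C: (5/34) * 4 = 20/34
  D: (17/34) * 1 = 17/34
  E: (12/34) * 3 = 36/34
Sum = (20 + 17 + 36)/34 = 73/34

L = 73/34 = 2.1471 bits/symbol


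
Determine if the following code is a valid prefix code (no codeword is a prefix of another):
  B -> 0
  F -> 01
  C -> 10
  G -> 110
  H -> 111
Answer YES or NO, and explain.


Checking each pair (does one codeword prefix another?):
  B='0' vs F='01': prefix -- VIOLATION

NO -- this is NOT a valid prefix code. B (0) is a prefix of F (01).


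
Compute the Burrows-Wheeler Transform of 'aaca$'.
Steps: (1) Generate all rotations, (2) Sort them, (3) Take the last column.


Rotations (sorted):
  0: $aaca -> last char: a
  1: a$aac -> last char: c
  2: aaca$ -> last char: $
  3: aca$a -> last char: a
  4: ca$aa -> last char: a


BWT = ac$aa


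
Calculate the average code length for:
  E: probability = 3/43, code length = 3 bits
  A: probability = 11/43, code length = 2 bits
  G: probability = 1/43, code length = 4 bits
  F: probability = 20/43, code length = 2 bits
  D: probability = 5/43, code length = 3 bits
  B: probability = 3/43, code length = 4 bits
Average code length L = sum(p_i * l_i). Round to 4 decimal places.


Weighted contributions p_i * l_i:
  E: (3/43) * 3 = 9/43
  A: (11/43) * 2 = 22/43
  G: (1/43) * 4 = 4/43
  F: (20/43) * 2 = 40/43
  D: (5/43) * 3 = 15/43
  B: (3/43) * 4 = 12/43
Sum = (9 + 22 + 4 + 40 + 15 + 12)/43 = 102/43

L = 102/43 = 2.3721 bits/symbol


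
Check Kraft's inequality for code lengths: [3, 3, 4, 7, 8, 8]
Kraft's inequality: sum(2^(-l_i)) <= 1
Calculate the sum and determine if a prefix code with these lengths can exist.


Sum = 2^(-3) + 2^(-3) + 2^(-4) + 2^(-7) + 2^(-8) + 2^(-8)
    = 0.125 + 0.125 + 0.0625 + 0.0078125 + 0.00390625 + 0.00390625
    = 84/256 = 0.328125
Since 0.328125 <= 1, Kraft's inequality IS satisfied.
A prefix code with these lengths CAN exist.

Kraft sum = 0.328125. Satisfied.


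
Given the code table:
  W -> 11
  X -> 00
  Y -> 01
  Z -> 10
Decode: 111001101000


Decoding:
11 -> W
10 -> Z
01 -> Y
10 -> Z
10 -> Z
00 -> X


Result: WZYZZX


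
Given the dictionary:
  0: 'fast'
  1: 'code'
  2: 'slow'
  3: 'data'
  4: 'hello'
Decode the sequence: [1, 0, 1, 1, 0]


Look up each index in the dictionary:
  1 -> 'code'
  0 -> 'fast'
  1 -> 'code'
  1 -> 'code'
  0 -> 'fast'

Decoded: "code fast code code fast"


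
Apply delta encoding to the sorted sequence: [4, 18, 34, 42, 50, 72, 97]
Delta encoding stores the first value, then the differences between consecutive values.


First value: 4
Deltas:
  18 - 4 = 14
  34 - 18 = 16
  42 - 34 = 8
  50 - 42 = 8
  72 - 50 = 22
  97 - 72 = 25


Delta encoded: [4, 14, 16, 8, 8, 22, 25]


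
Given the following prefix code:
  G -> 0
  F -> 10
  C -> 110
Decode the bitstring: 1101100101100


Decoding step by step:
Bits 110 -> C
Bits 110 -> C
Bits 0 -> G
Bits 10 -> F
Bits 110 -> C
Bits 0 -> G


Decoded message: CCGFCG


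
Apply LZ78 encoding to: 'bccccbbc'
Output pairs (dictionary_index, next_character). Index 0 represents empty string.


LZ78 encoding steps:
Dictionary: {0: ''}
Step 1: w='' (idx 0), next='b' -> output (0, 'b'), add 'b' as idx 1
Step 2: w='' (idx 0), next='c' -> output (0, 'c'), add 'c' as idx 2
Step 3: w='c' (idx 2), next='c' -> output (2, 'c'), add 'cc' as idx 3
Step 4: w='c' (idx 2), next='b' -> output (2, 'b'), add 'cb' as idx 4
Step 5: w='b' (idx 1), next='c' -> output (1, 'c'), add 'bc' as idx 5


Encoded: [(0, 'b'), (0, 'c'), (2, 'c'), (2, 'b'), (1, 'c')]


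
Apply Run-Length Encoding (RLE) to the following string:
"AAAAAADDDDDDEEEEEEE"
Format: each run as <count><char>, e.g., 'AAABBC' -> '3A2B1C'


Scanning runs left to right:
  i=0: run of 'A' x 6 -> '6A'
  i=6: run of 'D' x 6 -> '6D'
  i=12: run of 'E' x 7 -> '7E'

RLE = 6A6D7E


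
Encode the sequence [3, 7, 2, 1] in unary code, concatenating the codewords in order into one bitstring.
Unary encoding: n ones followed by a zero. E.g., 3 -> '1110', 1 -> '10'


Encode each number as n ones followed by a terminating 0:
  3 -> 1110 (4 bits)
  7 -> 11111110 (8 bits)
  2 -> 110 (3 bits)
  1 -> 10 (2 bits)
Total length = 4 + 8 + 3 + 2 = 17 bits.

Unary([3, 7, 2, 1]) = 11101111111011010 (17 bits)


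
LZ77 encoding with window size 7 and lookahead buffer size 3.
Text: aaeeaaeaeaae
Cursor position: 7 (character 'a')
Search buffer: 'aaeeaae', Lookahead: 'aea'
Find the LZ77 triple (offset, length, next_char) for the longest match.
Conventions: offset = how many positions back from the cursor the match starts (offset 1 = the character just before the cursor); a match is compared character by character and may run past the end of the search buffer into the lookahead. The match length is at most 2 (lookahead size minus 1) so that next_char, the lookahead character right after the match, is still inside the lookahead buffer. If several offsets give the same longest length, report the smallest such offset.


Try each offset into the search buffer:
  offset=1 (pos 6, char 'e'): match length 0
  offset=2 (pos 5, char 'a'): match length 2
  offset=3 (pos 4, char 'a'): match length 1
  offset=4 (pos 3, char 'e'): match length 0
  offset=5 (pos 2, char 'e'): match length 0
  offset=6 (pos 1, char 'a'): match length 2
  offset=7 (pos 0, char 'a'): match length 1
Longest match has length 2, found at offsets 2, 6; take the smallest, offset 2.
next_char = character at position 7 + 2 = 9 -> 'a'

Best match: offset=2, length=2 (matching 'ae' starting at position 5)
LZ77 triple: (2, 2, 'a')


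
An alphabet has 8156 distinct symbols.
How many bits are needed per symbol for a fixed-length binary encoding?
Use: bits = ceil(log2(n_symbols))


log2(8156) = 12.9936
Bracket: 2^12 = 4096 < 8156 <= 2^13 = 8192
So ceil(log2(8156)) = 13

bits = ceil(log2(8156)) = ceil(12.9936) = 13 bits


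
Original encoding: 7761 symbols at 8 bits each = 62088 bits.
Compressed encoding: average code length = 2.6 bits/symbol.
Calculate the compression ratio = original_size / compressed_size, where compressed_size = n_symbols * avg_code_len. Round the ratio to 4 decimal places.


original_size = n_symbols * orig_bits = 7761 * 8 = 62088 bits
compressed_size = n_symbols * avg_code_len = 7761 * 2.6 = 20178.6 bits
ratio = original_size / compressed_size = 62088 / 20178.6 = 3.0769

Compression ratio = 3.0769


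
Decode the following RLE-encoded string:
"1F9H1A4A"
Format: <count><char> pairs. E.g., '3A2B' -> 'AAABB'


Expanding each <count><char> pair:
  1F -> 'F'
  9H -> 'HHHHHHHHH'
  1A -> 'A'
  4A -> 'AAAA'

Decoded = FHHHHHHHHHAAAAA


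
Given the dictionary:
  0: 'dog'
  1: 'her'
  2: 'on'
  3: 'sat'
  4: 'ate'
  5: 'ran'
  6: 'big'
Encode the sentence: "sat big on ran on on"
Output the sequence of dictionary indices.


Look up each word in the dictionary:
  'sat' -> 3
  'big' -> 6
  'on' -> 2
  'ran' -> 5
  'on' -> 2
  'on' -> 2

Encoded: [3, 6, 2, 5, 2, 2]


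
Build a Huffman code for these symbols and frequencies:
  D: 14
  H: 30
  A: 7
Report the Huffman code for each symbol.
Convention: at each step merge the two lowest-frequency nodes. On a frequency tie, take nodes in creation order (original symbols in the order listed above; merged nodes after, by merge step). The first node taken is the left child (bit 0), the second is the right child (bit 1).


Huffman tree construction:
Step 1: Merge A(7) + D(14) = 21
Step 2: Merge (A+D)(21) + H(30) = 51
Read each symbol's code off the tree from the root (left child = 0, right child = 1).

Codes:
  D: 01 (length 2)
  H: 1 (length 1)
  A: 00 (length 2)
Average code length: 72/51 = 1.4118 bits/symbol


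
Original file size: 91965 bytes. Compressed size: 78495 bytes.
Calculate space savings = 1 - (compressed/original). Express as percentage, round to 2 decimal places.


ratio = compressed/original = 78495/91965 = 0.853531
savings = 1 - ratio = 1 - 0.853531 = 0.146469
as a percentage: 0.146469 * 100 = 14.65%

Space savings = 1 - 78495/91965 = 14.65%


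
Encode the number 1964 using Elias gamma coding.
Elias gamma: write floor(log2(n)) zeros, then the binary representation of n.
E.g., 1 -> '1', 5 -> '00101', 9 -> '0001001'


num_bits = floor(log2(1964)) + 1 = 11
leading_zeros = num_bits - 1 = 10
binary(1964) = 11110101100

Elias gamma(1964) = '0000000000' + '11110101100' = 000000000011110101100 (21 bits)


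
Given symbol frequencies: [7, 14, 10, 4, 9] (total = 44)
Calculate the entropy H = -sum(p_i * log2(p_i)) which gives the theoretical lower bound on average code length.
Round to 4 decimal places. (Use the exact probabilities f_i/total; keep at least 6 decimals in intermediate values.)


Per-symbol terms -p_i * log2(p_i) with p_i = f_i/44:
  p = 7/44 = 0.159091: log2(p) = -2.652077, -p*log2(p) = 0.421921
  p = 14/44 = 0.318182: log2(p) = -1.652077, -p*log2(p) = 0.525661
  p = 10/44 = 0.227273: log2(p) = -2.137504, -p*log2(p) = 0.485796
  p = 4/44 = 0.090909: log2(p) = -3.459432, -p*log2(p) = 0.314494
  p = 9/44 = 0.204545: log2(p) = -2.289507, -p*log2(p) = 0.468308
H = 0.421921 + 0.525661 + 0.485796 + 0.314494 + 0.468308 = 2.216180

H = 2.2162 bits/symbol


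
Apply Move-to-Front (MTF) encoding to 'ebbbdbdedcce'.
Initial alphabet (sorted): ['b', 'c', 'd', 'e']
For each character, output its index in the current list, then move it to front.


MTF encoding:
'e': index 3 in ['b', 'c', 'd', 'e'] -> ['e', 'b', 'c', 'd']
'b': index 1 in ['e', 'b', 'c', 'd'] -> ['b', 'e', 'c', 'd']
'b': index 0 in ['b', 'e', 'c', 'd'] -> ['b', 'e', 'c', 'd']
'b': index 0 in ['b', 'e', 'c', 'd'] -> ['b', 'e', 'c', 'd']
'd': index 3 in ['b', 'e', 'c', 'd'] -> ['d', 'b', 'e', 'c']
'b': index 1 in ['d', 'b', 'e', 'c'] -> ['b', 'd', 'e', 'c']
'd': index 1 in ['b', 'd', 'e', 'c'] -> ['d', 'b', 'e', 'c']
'e': index 2 in ['d', 'b', 'e', 'c'] -> ['e', 'd', 'b', 'c']
'd': index 1 in ['e', 'd', 'b', 'c'] -> ['d', 'e', 'b', 'c']
'c': index 3 in ['d', 'e', 'b', 'c'] -> ['c', 'd', 'e', 'b']
'c': index 0 in ['c', 'd', 'e', 'b'] -> ['c', 'd', 'e', 'b']
'e': index 2 in ['c', 'd', 'e', 'b'] -> ['e', 'c', 'd', 'b']


Output: [3, 1, 0, 0, 3, 1, 1, 2, 1, 3, 0, 2]


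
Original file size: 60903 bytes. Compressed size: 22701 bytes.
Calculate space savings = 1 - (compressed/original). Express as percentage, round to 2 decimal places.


ratio = compressed/original = 22701/60903 = 0.37274
savings = 1 - ratio = 1 - 0.37274 = 0.62726
as a percentage: 0.62726 * 100 = 62.73%

Space savings = 1 - 22701/60903 = 62.73%


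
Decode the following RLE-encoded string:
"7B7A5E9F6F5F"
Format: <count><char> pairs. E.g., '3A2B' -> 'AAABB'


Expanding each <count><char> pair:
  7B -> 'BBBBBBB'
  7A -> 'AAAAAAA'
  5E -> 'EEEEE'
  9F -> 'FFFFFFFFF'
  6F -> 'FFFFFF'
  5F -> 'FFFFF'

Decoded = BBBBBBBAAAAAAAEEEEEFFFFFFFFFFFFFFFFFFFF


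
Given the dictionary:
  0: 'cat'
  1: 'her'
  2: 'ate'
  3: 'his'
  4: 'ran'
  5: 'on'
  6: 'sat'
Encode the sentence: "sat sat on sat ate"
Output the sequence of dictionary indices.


Look up each word in the dictionary:
  'sat' -> 6
  'sat' -> 6
  'on' -> 5
  'sat' -> 6
  'ate' -> 2

Encoded: [6, 6, 5, 6, 2]


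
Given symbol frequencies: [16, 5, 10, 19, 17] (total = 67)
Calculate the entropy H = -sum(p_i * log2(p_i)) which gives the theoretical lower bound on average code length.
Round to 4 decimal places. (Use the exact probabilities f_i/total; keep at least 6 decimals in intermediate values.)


Per-symbol terms -p_i * log2(p_i) with p_i = f_i/67:
  p = 16/67 = 0.238806: log2(p) = -2.066089, -p*log2(p) = 0.493394
  p = 5/67 = 0.074627: log2(p) = -3.744161, -p*log2(p) = 0.279415
  p = 10/67 = 0.149254: log2(p) = -2.744161, -p*log2(p) = 0.409576
  p = 19/67 = 0.283582: log2(p) = -1.818162, -p*log2(p) = 0.515598
  p = 17/67 = 0.253731: log2(p) = -1.978626, -p*log2(p) = 0.502040
H = 0.493394 + 0.279415 + 0.409576 + 0.515598 + 0.502040 = 2.200023

H = 2.2 bits/symbol


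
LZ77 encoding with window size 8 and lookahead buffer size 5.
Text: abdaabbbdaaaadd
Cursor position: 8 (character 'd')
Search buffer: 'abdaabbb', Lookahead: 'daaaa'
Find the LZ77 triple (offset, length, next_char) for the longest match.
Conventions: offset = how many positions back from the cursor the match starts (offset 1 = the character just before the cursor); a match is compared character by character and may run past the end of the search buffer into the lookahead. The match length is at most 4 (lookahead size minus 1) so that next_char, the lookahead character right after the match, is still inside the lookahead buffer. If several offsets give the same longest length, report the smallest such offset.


Try each offset into the search buffer:
  offset=1 (pos 7, char 'b'): match length 0
  offset=2 (pos 6, char 'b'): match length 0
  offset=3 (pos 5, char 'b'): match length 0
  offset=4 (pos 4, char 'a'): match length 0
  offset=5 (pos 3, char 'a'): match length 0
  offset=6 (pos 2, char 'd'): match length 3
  offset=7 (pos 1, char 'b'): match length 0
  offset=8 (pos 0, char 'a'): match length 0
Longest match has length 3 at offset 6.
next_char = character at position 8 + 3 = 11 -> 'a'

Best match: offset=6, length=3 (matching 'daa' starting at position 2)
LZ77 triple: (6, 3, 'a')


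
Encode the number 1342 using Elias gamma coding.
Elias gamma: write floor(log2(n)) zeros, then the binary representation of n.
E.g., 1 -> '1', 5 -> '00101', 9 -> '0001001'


num_bits = floor(log2(1342)) + 1 = 11
leading_zeros = num_bits - 1 = 10
binary(1342) = 10100111110

Elias gamma(1342) = '0000000000' + '10100111110' = 000000000010100111110 (21 bits)


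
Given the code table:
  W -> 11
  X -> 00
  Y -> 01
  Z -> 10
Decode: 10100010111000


Decoding:
10 -> Z
10 -> Z
00 -> X
10 -> Z
11 -> W
10 -> Z
00 -> X


Result: ZZXZWZX


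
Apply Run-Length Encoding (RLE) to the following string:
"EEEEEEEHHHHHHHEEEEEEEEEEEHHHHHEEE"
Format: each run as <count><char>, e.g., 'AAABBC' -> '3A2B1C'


Scanning runs left to right:
  i=0: run of 'E' x 7 -> '7E'
  i=7: run of 'H' x 7 -> '7H'
  i=14: run of 'E' x 11 -> '11E'
  i=25: run of 'H' x 5 -> '5H'
  i=30: run of 'E' x 3 -> '3E'

RLE = 7E7H11E5H3E


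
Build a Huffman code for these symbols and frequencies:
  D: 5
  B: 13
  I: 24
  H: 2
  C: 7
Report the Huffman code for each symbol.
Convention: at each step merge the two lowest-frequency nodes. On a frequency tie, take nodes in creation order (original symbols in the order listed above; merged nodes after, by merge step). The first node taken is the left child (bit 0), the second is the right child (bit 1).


Huffman tree construction:
Step 1: Merge H(2) + D(5) = 7
Step 2: Merge C(7) + (H+D)(7) = 14
Step 3: Merge B(13) + (C+(H+D))(14) = 27
Step 4: Merge I(24) + (B+(C+(H+D)))(27) = 51
Read each symbol's code off the tree from the root (left child = 0, right child = 1).

Codes:
  D: 1111 (length 4)
  B: 10 (length 2)
  I: 0 (length 1)
  H: 1110 (length 4)
  C: 110 (length 3)
Average code length: 99/51 = 1.9412 bits/symbol
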